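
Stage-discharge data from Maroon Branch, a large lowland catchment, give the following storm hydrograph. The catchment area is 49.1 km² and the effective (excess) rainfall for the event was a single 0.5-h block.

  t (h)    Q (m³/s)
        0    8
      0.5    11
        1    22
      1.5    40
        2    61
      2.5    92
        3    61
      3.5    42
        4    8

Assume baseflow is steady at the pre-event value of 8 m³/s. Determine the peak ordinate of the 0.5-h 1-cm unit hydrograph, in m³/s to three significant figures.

U_p ≈ 83.9 m³/s

Direct runoff: 0.0, 3.0, 14.0, 32.0, 53.0, 84.0, 53.0, 34.0, 0.0 m³/s; ΣQ_DR = 273.0 m³/s, peak = 84.0 m³/s.
Runoff depth d = ΣQ_DR·Δt / A = 273.0 × 1800 / (49.1 km²) = 10.01 mm.
The 1-cm UH is the DRH scaled by (10 mm)/d, so U_p = 84.0 × 10/10.01 = 83.9 m³/s.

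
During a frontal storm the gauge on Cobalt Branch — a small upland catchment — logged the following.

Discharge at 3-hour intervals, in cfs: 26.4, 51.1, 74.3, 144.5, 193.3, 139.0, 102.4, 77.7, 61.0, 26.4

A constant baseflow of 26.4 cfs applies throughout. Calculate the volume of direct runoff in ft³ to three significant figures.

Direct-runoff ordinates (Q − Q_b): 0.0, 24.7, 47.9, 118.1, 166.9, 112.6, 76.0, 51.3, 34.6, 0.0 cfs.
ΣQ_DR = 632.1 cfs.
With Δt = 3 h = 10800 s, V = ΣQ_DR · Δt = 632.1 × 10800 = 6.83 × 10^6 ft³.

V ≈ 6.83 × 10^6 ft³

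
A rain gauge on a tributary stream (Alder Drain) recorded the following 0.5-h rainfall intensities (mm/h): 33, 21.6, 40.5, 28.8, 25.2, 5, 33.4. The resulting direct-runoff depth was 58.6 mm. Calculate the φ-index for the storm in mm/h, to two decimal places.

φ ≈ 10.88 mm/h

Only the 6 blocks with intensity above φ contribute runoff: 33, 21.6, 40.5, 28.8, 25.2, 33.4 mm/h.
Σ(I−φ)·Δt = d  ⇒  (33+21.6+40.5+28.8+25.2+33.4 − 6φ)·0.5 = 58.6
φ = (182.5 − 58.6/0.5) / 6 = 10.88 mm/h.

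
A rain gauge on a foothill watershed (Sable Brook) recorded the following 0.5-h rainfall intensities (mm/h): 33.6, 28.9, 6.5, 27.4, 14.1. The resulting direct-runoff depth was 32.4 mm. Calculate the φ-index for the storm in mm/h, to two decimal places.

Only the 4 blocks with intensity above φ contribute runoff: 33.6, 28.9, 27.4, 14.1 mm/h.
Σ(I−φ)·Δt = d  ⇒  (33.6+28.9+27.4+14.1 − 4φ)·0.5 = 32.4
φ = (104.0 − 32.4/0.5) / 4 = 9.80 mm/h.

φ ≈ 9.80 mm/h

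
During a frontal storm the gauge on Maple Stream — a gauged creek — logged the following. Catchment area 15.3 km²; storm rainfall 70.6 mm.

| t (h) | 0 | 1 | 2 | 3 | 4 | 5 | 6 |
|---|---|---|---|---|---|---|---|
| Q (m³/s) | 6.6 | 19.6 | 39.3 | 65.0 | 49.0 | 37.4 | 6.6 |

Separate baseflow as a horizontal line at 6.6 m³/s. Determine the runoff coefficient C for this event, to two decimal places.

C ≈ 0.59

ΣQ_DR = 177.3 m³/s; V = ΣQ_DR·Δt = 6.383 × 10^5 m³.
Runoff depth d = V / A = 41.72 mm.
C = d / P = 41.72 / 70.6 = 0.59.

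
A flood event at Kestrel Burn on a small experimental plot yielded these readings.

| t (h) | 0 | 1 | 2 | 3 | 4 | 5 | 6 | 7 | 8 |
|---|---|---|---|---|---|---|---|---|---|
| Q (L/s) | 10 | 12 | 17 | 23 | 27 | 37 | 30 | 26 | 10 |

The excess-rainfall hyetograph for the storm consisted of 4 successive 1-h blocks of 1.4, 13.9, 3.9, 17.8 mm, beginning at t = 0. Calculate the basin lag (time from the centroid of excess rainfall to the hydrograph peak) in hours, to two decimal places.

t_L ≈ 2.47 h

Centroid of excess rainfall: t_c = Σ P_i·t̄_i / ΣP_i = 2.5297 h (block centres at 0.5, 1.5, 2.5, 3.5 h).
Hydrograph peak occurs at t = 5 h, so basin lag t_L = 5 − 2.5297 = 2.47 h.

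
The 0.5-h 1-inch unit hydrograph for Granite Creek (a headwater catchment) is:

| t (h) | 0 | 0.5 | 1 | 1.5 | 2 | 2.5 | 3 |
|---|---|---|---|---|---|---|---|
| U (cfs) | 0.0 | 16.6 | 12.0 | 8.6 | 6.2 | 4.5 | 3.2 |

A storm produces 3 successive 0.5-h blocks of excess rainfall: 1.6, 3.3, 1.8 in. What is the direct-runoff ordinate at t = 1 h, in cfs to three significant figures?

Q ≈ 74.0 cfs

By discrete convolution, Q_j = Σ (P_i / 1 in) · U_{j−i}.
At t = 1 h (j=2): Q = (1.6/1)·12.0 + (3.3/1)·16.6 + (1.8/1)·0.0 = 74.0 cfs.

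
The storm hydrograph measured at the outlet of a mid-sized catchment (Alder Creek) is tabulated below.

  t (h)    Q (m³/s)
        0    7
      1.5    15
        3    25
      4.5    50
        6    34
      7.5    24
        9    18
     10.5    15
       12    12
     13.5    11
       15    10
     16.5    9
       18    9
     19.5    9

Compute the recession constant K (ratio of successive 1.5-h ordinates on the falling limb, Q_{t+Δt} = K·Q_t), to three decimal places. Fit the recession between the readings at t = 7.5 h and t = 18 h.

K ≈ 0.869

Using the recession-limb readings at t = 7.5 h and t = 18 h: Q falls from 24 to 9 m³/s over 7 intervals.
K = (Q₂/Q₁)^(1/7) = (9/24)^(1/7) = 0.869.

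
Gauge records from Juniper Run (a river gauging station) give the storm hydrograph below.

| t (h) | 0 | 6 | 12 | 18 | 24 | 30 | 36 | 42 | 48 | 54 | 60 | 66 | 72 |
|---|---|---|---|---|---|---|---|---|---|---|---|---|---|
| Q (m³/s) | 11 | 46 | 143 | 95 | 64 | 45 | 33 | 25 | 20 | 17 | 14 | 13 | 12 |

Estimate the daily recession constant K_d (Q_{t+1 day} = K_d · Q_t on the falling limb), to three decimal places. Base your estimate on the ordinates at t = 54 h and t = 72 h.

K_d ≈ 0.629

Between t = 54 h and t = 72 h the flow falls from 17 to 12 m³/s over 3×6 h = 18 h.
Per-interval ratio K = (12/17)^(1/3) = 0.8904; K_d = K^(24/6) = 0.629.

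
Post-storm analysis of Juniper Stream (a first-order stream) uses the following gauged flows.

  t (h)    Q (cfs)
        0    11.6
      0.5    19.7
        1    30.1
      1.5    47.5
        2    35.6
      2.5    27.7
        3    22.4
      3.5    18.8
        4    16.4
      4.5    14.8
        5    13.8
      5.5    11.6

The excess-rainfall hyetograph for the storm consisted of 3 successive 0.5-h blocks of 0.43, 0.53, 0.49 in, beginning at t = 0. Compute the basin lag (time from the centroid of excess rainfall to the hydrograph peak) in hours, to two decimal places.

t_L ≈ 0.73 h

Centroid of excess rainfall: t_c = Σ P_i·t̄_i / ΣP_i = 0.7707 h (block centres at 0.25, 0.75, 1.25 h).
Hydrograph peak occurs at t = 1.5 h, so basin lag t_L = 1.5 − 0.7707 = 0.73 h.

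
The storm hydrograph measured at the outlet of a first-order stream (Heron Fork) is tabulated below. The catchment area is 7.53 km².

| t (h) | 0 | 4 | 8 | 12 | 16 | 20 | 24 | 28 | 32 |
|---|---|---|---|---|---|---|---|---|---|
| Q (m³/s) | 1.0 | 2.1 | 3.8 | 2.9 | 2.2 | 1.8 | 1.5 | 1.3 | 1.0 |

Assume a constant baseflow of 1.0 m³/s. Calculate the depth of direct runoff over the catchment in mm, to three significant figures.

d ≈ 16.4 mm

Direct runoff: 0.0, 1.1, 2.8, 1.9, 1.2, 0.8, 0.5, 0.3, 0.0 m³/s; ΣQ_DR = 8.600 m³/s.
V = ΣQ_DR · Δt = 8.600 × 14400 s = 1.238 × 10^5 m³.
Over A = 7.53 km², depth = V / A = 16.4 mm.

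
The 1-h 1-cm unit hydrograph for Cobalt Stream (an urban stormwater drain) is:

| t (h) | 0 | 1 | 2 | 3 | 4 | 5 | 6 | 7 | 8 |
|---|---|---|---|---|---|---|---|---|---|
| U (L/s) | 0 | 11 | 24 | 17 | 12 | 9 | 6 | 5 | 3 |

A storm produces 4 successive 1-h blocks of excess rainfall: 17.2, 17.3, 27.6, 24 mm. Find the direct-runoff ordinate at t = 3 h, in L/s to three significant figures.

By discrete convolution, Q_j = Σ (P_i / 10 mm) · U_{j−i}.
At t = 3 h (j=3): Q = (17.2/10)·17 + (17.3/10)·24 + (27.6/10)·11 + (24/10)·0 = 101 L/s.

Q ≈ 101 L/s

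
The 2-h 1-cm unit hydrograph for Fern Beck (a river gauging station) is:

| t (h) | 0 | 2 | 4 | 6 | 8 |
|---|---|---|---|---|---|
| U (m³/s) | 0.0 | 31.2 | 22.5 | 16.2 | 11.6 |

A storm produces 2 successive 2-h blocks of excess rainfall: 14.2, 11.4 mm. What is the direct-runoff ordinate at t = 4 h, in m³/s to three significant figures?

Q ≈ 67.5 m³/s

By discrete convolution, Q_j = Σ (P_i / 10 mm) · U_{j−i}.
At t = 4 h (j=2): Q = (14.2/10)·22.5 + (11.4/10)·31.2 = 67.5 m³/s.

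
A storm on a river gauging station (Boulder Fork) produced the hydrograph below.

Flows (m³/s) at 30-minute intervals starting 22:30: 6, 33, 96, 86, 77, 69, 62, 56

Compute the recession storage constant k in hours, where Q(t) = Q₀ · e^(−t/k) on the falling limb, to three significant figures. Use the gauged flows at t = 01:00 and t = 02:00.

On the falling limb, Q drops from 69 to 56 m³/s between t = 01:00 and t = 02:00 (Δt = 1 h).
k = −Δt / ln(Q₂/Q₁) = −1 / ln(56/69) = 4.79 h.

k ≈ 4.79 h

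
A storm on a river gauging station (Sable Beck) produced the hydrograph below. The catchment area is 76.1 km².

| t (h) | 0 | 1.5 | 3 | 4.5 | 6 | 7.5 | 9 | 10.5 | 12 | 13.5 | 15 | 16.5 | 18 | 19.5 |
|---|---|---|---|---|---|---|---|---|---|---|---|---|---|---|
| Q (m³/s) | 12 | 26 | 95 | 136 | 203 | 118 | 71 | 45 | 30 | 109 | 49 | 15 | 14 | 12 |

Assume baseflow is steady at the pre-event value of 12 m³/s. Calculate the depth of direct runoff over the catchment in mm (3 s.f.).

Direct runoff: 0.0, 14.0, 83.0, 124.0, 191.0, 106.0, 59.0, 33.0, 18.0, 97.0, 37.0, 3.0, 2.0, 0.0 m³/s; ΣQ_DR = 767.0 m³/s.
V = ΣQ_DR · Δt = 767.0 × 5400 s = 4.142 × 10^6 m³.
Over A = 76.1 km², depth = V / A = 54.4 mm.

d ≈ 54.4 mm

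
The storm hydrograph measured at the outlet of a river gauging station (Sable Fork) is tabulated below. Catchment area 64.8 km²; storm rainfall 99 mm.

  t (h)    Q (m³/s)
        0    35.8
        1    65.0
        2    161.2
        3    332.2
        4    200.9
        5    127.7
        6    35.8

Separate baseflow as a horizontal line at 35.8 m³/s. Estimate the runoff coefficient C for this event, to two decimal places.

ΣQ_DR = 708.0 m³/s; V = ΣQ_DR·Δt = 2.549 × 10^6 m³.
Runoff depth d = V / A = 39.33 mm.
C = d / P = 39.33 / 99 = 0.40.

C ≈ 0.40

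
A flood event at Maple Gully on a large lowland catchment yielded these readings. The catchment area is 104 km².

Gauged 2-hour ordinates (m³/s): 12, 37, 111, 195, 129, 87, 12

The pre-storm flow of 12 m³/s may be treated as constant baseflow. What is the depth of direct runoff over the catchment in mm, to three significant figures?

d ≈ 34.5 mm

Direct runoff: 0.0, 25.0, 99.0, 183.0, 117.0, 75.0, 0.0 m³/s; ΣQ_DR = 499.0 m³/s.
V = ΣQ_DR · Δt = 499.0 × 7200 s = 3.593 × 10^6 m³.
Over A = 104 km², depth = V / A = 34.5 mm.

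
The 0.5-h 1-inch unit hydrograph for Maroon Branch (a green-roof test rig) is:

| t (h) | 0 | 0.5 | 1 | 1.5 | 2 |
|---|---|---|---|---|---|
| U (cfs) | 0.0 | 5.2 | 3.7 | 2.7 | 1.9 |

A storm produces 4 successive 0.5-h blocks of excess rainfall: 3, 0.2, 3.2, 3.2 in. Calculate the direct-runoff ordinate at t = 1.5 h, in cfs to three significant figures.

By discrete convolution, Q_j = Σ (P_i / 1 in) · U_{j−i}.
At t = 1.5 h (j=3): Q = (3/1)·2.7 + (0.2/1)·3.7 + (3.2/1)·5.2 + (3.2/1)·0.0 = 25.5 cfs.

Q ≈ 25.5 cfs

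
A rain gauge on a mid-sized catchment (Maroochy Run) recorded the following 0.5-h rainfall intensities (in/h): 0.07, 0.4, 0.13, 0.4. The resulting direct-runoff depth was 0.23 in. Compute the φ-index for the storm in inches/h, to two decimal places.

Only the 2 blocks with intensity above φ contribute runoff: 0.4, 0.4 in/h.
Σ(I−φ)·Δt = d  ⇒  (0.4+0.4 − 2φ)·0.5 = 0.23
φ = (0.8000 − 0.23/0.5) / 2 = 0.17 in/h.

φ ≈ 0.17 in/h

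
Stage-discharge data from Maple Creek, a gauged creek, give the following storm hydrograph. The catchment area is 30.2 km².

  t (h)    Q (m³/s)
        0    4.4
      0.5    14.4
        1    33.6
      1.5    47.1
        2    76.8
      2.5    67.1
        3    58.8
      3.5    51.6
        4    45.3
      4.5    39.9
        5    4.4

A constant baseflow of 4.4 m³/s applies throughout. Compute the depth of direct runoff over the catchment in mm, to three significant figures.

Direct runoff: 0.0, 10.0, 29.2, 42.7, 72.4, 62.7, 54.4, 47.2, 40.9, 35.5, 0.0 m³/s; ΣQ_DR = 395.0 m³/s.
V = ΣQ_DR · Δt = 395.0 × 1800 s = 7.110 × 10^5 m³.
Over A = 30.2 km², depth = V / A = 23.5 mm.

d ≈ 23.5 mm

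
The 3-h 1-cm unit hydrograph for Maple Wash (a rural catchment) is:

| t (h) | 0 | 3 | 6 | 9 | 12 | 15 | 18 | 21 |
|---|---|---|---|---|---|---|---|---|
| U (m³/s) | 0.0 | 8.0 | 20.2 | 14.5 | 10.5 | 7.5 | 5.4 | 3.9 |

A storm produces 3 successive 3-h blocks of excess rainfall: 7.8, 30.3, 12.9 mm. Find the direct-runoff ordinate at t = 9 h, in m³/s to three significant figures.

By discrete convolution, Q_j = Σ (P_i / 10 mm) · U_{j−i}.
At t = 9 h (j=3): Q = (7.8/10)·14.5 + (30.3/10)·20.2 + (12.9/10)·8.0 = 82.8 m³/s.

Q ≈ 82.8 m³/s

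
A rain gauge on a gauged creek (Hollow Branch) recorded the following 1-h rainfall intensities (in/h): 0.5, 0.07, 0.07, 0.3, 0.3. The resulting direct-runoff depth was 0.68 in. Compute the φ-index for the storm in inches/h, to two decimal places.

Only the 3 blocks with intensity above φ contribute runoff: 0.5, 0.3, 0.3 in/h.
Σ(I−φ)·Δt = d  ⇒  (0.5+0.3+0.3 − 3φ)·1 = 0.68
φ = (1.100 − 0.68/1) / 3 = 0.14 in/h.

φ ≈ 0.14 in/h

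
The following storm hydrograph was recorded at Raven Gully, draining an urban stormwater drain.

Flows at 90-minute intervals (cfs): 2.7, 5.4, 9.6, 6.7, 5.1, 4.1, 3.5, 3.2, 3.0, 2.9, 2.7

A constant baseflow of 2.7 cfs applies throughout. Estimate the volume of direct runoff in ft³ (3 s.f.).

V ≈ 1.04 × 10^5 ft³

Direct-runoff ordinates (Q − Q_b): 0.0, 2.7, 6.9, 4.0, 2.4, 1.4, 0.8, 0.5, 0.3, 0.2, 0.0 cfs.
ΣQ_DR = 19.20 cfs.
With Δt = 1.5 h = 5400 s, V = ΣQ_DR · Δt = 19.20 × 5400 = 1.04 × 10^5 ft³.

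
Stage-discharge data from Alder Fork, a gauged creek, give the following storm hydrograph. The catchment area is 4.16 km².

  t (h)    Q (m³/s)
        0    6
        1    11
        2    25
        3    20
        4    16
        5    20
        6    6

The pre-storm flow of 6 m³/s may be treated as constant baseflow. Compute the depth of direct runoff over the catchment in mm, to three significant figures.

d ≈ 53.7 mm

Direct runoff: 0.0, 5.0, 19.0, 14.0, 10.0, 14.0, 0.0 m³/s; ΣQ_DR = 62.00 m³/s.
V = ΣQ_DR · Δt = 62.00 × 3600 s = 2.232 × 10^5 m³.
Over A = 4.16 km², depth = V / A = 53.7 mm.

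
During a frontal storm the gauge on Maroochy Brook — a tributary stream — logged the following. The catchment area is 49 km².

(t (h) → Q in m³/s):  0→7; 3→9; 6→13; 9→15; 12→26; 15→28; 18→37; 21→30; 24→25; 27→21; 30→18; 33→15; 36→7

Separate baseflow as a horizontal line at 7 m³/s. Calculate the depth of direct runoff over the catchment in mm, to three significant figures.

Direct runoff: 0.0, 2.0, 6.0, 8.0, 19.0, 21.0, 30.0, 23.0, 18.0, 14.0, 11.0, 8.0, 0.0 m³/s; ΣQ_DR = 160.0 m³/s.
V = ΣQ_DR · Δt = 160.0 × 10800 s = 1.728 × 10^6 m³.
Over A = 49 km², depth = V / A = 35.3 mm.

d ≈ 35.3 mm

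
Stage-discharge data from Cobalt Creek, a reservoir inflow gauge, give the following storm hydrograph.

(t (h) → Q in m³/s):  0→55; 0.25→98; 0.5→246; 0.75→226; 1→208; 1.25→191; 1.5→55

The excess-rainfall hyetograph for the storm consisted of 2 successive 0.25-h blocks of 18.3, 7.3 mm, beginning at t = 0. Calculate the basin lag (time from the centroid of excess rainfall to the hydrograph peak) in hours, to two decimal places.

t_L ≈ 0.30 h

Centroid of excess rainfall: t_c = Σ P_i·t̄_i / ΣP_i = 0.1963 h (block centres at 0.125, 0.375 h).
Hydrograph peak occurs at t = 0.5 h, so basin lag t_L = 0.5 − 0.1963 = 0.30 h.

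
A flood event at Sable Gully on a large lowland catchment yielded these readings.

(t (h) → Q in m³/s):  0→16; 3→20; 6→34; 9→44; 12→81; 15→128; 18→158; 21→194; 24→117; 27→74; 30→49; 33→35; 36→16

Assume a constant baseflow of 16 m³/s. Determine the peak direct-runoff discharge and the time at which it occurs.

Subtracting baseflow gives direct-runoff ordinates: 0.0, 4.0, 18.0, 28.0, 65.0, 112.0, 142.0, 178.0, 101.0, 58.0, 33.0, 19.0, 0.0 m³/s.
The maximum is 178.0 m³/s, occurring at the reading for t = 21 h.

Q_p = 178.0 m³/s at t = 21 h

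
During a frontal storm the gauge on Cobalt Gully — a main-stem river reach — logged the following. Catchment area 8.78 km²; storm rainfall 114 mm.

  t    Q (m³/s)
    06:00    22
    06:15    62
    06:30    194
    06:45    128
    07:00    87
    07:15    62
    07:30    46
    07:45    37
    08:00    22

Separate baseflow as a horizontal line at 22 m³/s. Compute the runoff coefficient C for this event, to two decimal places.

ΣQ_DR = 462.0 m³/s; V = ΣQ_DR·Δt = 4.158 × 10^5 m³.
Runoff depth d = V / A = 47.36 mm.
C = d / P = 47.36 / 114 = 0.42.

C ≈ 0.42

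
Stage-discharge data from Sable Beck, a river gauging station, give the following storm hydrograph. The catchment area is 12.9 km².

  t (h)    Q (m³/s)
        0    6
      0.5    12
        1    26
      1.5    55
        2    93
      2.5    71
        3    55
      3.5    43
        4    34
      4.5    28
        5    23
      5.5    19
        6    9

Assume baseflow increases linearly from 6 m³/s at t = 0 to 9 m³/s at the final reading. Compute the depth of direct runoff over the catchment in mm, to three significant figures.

Direct runoff: 0.00, 5.75, 19.50, 48.25, 86.00, 63.75, 47.50, 35.25, 26.00, 19.75, 14.50, 10.25, 0.00 m³/s; ΣQ_DR = 376.5 m³/s.
V = ΣQ_DR · Δt = 376.5 × 1800 s = 6.777 × 10^5 m³.
Over A = 12.9 km², depth = V / A = 52.5 mm.

d ≈ 52.5 mm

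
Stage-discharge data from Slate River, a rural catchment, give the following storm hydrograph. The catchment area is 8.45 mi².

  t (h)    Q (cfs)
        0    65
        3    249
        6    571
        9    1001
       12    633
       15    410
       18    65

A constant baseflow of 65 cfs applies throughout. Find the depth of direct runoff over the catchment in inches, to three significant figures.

Direct runoff: 0.0, 184.0, 506.0, 936.0, 568.0, 345.0, 0.0 cfs; ΣQ_DR = 2539 cfs.
V = ΣQ_DR · Δt = 2539 × 10800 s = 2.742 × 10^7 ft³.
Over A = 8.45 mi², depth = V / A = 1.40 in.

d ≈ 1.40 in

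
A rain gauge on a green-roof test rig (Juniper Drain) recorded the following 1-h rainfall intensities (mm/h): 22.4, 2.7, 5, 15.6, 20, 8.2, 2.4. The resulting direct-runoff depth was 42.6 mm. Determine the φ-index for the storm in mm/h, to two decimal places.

φ ≈ 5.90 mm/h

Only the 4 blocks with intensity above φ contribute runoff: 22.4, 15.6, 20, 8.2 mm/h.
Σ(I−φ)·Δt = d  ⇒  (22.4+15.6+20+8.2 − 4φ)·1 = 42.6
φ = (66.20 − 42.6/1) / 4 = 5.90 mm/h.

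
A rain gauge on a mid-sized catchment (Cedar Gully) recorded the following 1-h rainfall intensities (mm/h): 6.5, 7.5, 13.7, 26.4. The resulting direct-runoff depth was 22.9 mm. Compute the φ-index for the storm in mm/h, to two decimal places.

Only the 2 blocks with intensity above φ contribute runoff: 13.7, 26.4 mm/h.
Σ(I−φ)·Δt = d  ⇒  (13.7+26.4 − 2φ)·1 = 22.9
φ = (40.10 − 22.9/1) / 2 = 8.60 mm/h.

φ ≈ 8.60 mm/h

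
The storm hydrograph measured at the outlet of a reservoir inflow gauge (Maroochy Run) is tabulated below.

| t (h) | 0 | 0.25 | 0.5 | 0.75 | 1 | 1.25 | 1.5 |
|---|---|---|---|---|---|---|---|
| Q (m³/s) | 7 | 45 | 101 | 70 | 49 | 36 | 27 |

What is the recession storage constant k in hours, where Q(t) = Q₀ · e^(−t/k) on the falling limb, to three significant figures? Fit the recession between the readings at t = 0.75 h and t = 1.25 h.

k ≈ 0.752 h

On the falling limb, Q drops from 70 to 36 m³/s between t = 0.75 h and t = 1.25 h (Δt = 0.5 h).
k = −Δt / ln(Q₂/Q₁) = −0.5 / ln(36/70) = 0.752 h.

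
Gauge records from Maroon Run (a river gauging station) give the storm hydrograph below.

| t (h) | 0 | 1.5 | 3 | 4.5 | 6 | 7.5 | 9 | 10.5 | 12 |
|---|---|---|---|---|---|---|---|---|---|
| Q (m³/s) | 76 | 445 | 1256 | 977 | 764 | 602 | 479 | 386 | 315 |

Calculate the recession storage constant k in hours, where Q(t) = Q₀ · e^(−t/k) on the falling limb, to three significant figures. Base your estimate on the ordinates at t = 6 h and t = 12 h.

On the falling limb, Q drops from 764 to 315 m³/s between t = 6 h and t = 12 h (Δt = 6 h).
k = −Δt / ln(Q₂/Q₁) = −6 / ln(315/764) = 6.77 h.

k ≈ 6.77 h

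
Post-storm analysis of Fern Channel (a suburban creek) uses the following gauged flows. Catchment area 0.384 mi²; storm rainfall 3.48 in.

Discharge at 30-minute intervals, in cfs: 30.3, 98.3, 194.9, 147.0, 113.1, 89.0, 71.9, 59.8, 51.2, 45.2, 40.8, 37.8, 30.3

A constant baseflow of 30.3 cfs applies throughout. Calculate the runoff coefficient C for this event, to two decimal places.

C ≈ 0.36

ΣQ_DR = 615.7 cfs; V = ΣQ_DR·Δt = 1.108 × 10^6 ft³.
Runoff depth d = V / A = 1.242 in.
C = d / P = 1.242 / 3.48 = 0.36.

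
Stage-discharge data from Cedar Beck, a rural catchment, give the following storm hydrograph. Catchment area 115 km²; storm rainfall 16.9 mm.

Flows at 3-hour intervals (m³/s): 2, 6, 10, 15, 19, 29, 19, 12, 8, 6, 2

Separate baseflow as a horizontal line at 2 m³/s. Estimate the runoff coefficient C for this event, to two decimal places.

ΣQ_DR = 106.0 m³/s; V = ΣQ_DR·Δt = 1.145 × 10^6 m³.
Runoff depth d = V / A = 9.955 mm.
C = d / P = 9.955 / 16.9 = 0.59.

C ≈ 0.59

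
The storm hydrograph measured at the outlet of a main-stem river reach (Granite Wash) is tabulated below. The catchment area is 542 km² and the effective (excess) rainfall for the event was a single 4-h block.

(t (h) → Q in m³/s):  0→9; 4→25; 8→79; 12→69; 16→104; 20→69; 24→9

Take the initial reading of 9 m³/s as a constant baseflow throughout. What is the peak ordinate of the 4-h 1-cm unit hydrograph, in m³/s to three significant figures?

Direct runoff: 0.0, 16.0, 70.0, 60.0, 95.0, 60.0, 0.0 m³/s; ΣQ_DR = 301.0 m³/s, peak = 95.0 m³/s.
Runoff depth d = ΣQ_DR·Δt / A = 301.0 × 14400 / (542 km²) = 7.997 mm.
The 1-cm UH is the DRH scaled by (10 mm)/d, so U_p = 95.0 × 10/7.997 = 119 m³/s.

U_p ≈ 119 m³/s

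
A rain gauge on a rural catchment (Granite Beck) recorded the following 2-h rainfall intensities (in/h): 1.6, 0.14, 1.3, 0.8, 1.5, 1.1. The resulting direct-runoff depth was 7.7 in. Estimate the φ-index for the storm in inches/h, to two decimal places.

φ ≈ 0.49 in/h

Only the 5 blocks with intensity above φ contribute runoff: 1.6, 1.3, 0.8, 1.5, 1.1 in/h.
Σ(I−φ)·Δt = d  ⇒  (1.6+1.3+0.8+1.5+1.1 − 5φ)·2 = 7.7
φ = (6.300 − 7.7/2) / 5 = 0.49 in/h.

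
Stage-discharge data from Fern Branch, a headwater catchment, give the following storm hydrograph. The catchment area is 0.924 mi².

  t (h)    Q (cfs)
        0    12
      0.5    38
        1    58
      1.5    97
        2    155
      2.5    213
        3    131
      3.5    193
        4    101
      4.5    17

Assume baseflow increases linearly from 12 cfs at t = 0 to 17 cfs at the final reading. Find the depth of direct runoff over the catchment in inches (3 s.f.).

d ≈ 0.730 in

Direct runoff: 0.00, 25.44, 44.89, 83.33, 140.78, 198.22, 115.67, 177.11, 84.56, 0.00 cfs; ΣQ_DR = 870.0 cfs.
V = ΣQ_DR · Δt = 870.0 × 1800 s = 1.566 × 10^6 ft³.
Over A = 0.924 mi², depth = V / A = 0.730 in.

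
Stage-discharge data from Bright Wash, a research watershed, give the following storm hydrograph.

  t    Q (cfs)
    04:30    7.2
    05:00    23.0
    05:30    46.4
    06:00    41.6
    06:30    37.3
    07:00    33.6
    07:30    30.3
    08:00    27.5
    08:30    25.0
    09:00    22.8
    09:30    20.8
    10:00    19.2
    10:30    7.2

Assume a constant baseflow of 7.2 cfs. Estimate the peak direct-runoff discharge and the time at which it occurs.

Subtracting baseflow gives direct-runoff ordinates: 0.0, 15.8, 39.2, 34.4, 30.1, 26.4, 23.1, 20.3, 17.8, 15.6, 13.6, 12.0, 0.0 cfs.
The maximum is 39.2 cfs, occurring at the reading for t = 05:30.

Q_p = 39.2 cfs at t = 05:30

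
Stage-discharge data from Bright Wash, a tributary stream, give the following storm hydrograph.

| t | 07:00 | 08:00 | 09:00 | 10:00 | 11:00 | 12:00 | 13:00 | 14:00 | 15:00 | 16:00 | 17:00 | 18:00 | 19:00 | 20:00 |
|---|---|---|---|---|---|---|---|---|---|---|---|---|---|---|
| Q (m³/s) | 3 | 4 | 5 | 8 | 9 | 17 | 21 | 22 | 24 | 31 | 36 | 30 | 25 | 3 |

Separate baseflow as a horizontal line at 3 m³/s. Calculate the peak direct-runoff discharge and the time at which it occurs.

Subtracting baseflow gives direct-runoff ordinates: 0.0, 1.0, 2.0, 5.0, 6.0, 14.0, 18.0, 19.0, 21.0, 28.0, 33.0, 27.0, 22.0, 0.0 m³/s.
The maximum is 33.0 m³/s, occurring at the reading for t = 17:00.

Q_p = 33.0 m³/s at t = 17:00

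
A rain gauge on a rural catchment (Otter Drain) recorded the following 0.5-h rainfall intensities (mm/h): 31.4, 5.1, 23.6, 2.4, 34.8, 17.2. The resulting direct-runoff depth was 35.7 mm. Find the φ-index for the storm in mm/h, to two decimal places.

φ ≈ 8.90 mm/h

Only the 4 blocks with intensity above φ contribute runoff: 31.4, 23.6, 34.8, 17.2 mm/h.
Σ(I−φ)·Δt = d  ⇒  (31.4+23.6+34.8+17.2 − 4φ)·0.5 = 35.7
φ = (107.0 − 35.7/0.5) / 4 = 8.90 mm/h.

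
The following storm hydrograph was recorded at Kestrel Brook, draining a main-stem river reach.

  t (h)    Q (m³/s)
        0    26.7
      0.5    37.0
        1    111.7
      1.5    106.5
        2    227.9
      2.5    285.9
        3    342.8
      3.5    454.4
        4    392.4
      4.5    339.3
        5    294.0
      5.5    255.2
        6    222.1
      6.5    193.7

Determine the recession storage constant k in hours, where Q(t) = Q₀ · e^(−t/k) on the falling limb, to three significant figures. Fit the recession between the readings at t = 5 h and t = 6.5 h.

k ≈ 3.59 h

On the falling limb, Q drops from 294.0 to 193.7 m³/s between t = 5 h and t = 6.5 h (Δt = 1.5 h).
k = −Δt / ln(Q₂/Q₁) = −1.5 / ln(193.7/294.0) = 3.59 h.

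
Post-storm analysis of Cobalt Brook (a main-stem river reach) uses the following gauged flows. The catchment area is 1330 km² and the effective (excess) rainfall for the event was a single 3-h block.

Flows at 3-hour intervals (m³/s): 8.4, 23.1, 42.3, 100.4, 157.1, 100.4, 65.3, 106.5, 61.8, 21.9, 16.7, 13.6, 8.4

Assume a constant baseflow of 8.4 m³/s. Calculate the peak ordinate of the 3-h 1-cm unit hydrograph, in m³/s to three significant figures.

U_p ≈ 297 m³/s

Direct runoff: 0.0, 14.7, 33.9, 92.0, 148.7, 92.0, 56.9, 98.1, 53.4, 13.5, 8.3, 5.2, 0.0 m³/s; ΣQ_DR = 616.7 m³/s, peak = 148.7 m³/s.
Runoff depth d = ΣQ_DR·Δt / A = 616.7 × 10800 / (1330 km²) = 5.008 mm.
The 1-cm UH is the DRH scaled by (10 mm)/d, so U_p = 148.7 × 10/5.008 = 297 m³/s.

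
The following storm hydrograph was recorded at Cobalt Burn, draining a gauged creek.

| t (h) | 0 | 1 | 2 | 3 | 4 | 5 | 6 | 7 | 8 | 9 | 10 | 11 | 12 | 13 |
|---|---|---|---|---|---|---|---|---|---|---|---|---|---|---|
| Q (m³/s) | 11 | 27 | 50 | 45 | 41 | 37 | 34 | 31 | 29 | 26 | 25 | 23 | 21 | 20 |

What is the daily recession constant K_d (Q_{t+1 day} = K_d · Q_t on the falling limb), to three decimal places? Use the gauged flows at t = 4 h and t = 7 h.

K_d ≈ 0.107

Between t = 4 h and t = 7 h the flow falls from 41 to 31 m³/s over 3×1 h = 3 h.
Per-interval ratio K = (31/41)^(1/3) = 0.9110; K_d = K^(24/1) = 0.107.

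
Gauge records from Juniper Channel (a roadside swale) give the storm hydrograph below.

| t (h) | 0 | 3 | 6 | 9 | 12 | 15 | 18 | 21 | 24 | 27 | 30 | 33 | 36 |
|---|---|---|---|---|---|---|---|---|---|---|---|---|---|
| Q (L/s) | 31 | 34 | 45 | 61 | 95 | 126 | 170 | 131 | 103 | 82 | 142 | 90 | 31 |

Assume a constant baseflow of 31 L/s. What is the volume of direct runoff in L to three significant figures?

Direct-runoff ordinates (Q − Q_b): 0.0, 3.0, 14.0, 30.0, 64.0, 95.0, 139.0, 100.0, 72.0, 51.0, 111.0, 59.0, 0.0 L/s.
ΣQ_DR = 738.0 L/s.
With Δt = 3 h = 10800 s, V = ΣQ_DR · Δt = 738.0 × 10800 = 7.97 × 10^6 L.

V ≈ 7.97 × 10^6 L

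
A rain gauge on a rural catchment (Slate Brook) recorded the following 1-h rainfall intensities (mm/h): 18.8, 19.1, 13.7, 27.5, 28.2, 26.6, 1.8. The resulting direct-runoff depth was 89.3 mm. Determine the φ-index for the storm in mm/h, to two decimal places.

Only the 6 blocks with intensity above φ contribute runoff: 18.8, 19.1, 13.7, 27.5, 28.2, 26.6 mm/h.
Σ(I−φ)·Δt = d  ⇒  (18.8+19.1+13.7+27.5+28.2+26.6 − 6φ)·1 = 89.3
φ = (133.9 − 89.3/1) / 6 = 7.43 mm/h.

φ ≈ 7.43 mm/h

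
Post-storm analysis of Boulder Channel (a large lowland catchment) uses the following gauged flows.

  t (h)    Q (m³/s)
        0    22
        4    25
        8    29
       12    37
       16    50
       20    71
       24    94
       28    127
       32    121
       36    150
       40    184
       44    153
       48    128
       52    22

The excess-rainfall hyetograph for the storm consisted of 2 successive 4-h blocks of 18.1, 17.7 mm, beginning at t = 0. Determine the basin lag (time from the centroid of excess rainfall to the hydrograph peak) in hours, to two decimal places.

t_L ≈ 36.02 h

Centroid of excess rainfall: t_c = Σ P_i·t̄_i / ΣP_i = 3.9777 h (block centres at 2, 6 h).
Hydrograph peak occurs at t = 40 h, so basin lag t_L = 40 − 3.9777 = 36.02 h.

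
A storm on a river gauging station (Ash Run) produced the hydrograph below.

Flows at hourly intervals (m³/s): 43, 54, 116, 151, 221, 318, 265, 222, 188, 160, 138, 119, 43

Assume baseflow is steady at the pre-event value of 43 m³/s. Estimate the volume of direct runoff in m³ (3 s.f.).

V ≈ 5.32 × 10^6 m³

Direct-runoff ordinates (Q − Q_b): 0.0, 11.0, 73.0, 108.0, 178.0, 275.0, 222.0, 179.0, 145.0, 117.0, 95.0, 76.0, 0.0 m³/s.
ΣQ_DR = 1479 m³/s.
With Δt = 1 h = 3600 s, V = ΣQ_DR · Δt = 1479 × 3600 = 5.32 × 10^6 m³.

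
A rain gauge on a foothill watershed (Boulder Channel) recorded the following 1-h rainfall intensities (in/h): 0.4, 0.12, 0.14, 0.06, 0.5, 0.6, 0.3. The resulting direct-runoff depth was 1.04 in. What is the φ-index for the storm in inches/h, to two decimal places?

φ ≈ 0.19 in/h

Only the 4 blocks with intensity above φ contribute runoff: 0.4, 0.5, 0.6, 0.3 in/h.
Σ(I−φ)·Δt = d  ⇒  (0.4+0.5+0.6+0.3 − 4φ)·1 = 1.04
φ = (1.800 − 1.04/1) / 4 = 0.19 in/h.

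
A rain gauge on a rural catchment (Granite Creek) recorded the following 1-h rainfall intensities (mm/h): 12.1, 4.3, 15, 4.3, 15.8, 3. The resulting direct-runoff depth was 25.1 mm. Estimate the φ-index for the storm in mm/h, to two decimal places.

Only the 3 blocks with intensity above φ contribute runoff: 12.1, 15, 15.8 mm/h.
Σ(I−φ)·Δt = d  ⇒  (12.1+15+15.8 − 3φ)·1 = 25.1
φ = (42.90 − 25.1/1) / 3 = 5.93 mm/h.

φ ≈ 5.93 mm/h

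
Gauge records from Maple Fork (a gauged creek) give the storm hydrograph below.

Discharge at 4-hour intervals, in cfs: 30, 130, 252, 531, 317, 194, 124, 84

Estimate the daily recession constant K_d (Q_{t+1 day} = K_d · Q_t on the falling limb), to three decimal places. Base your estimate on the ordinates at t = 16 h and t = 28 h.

K_d ≈ 0.070

Between t = 16 h and t = 28 h the flow falls from 317 to 84 cfs over 3×4 h = 12 h.
Per-interval ratio K = (84/317)^(1/3) = 0.6423; K_d = K^(24/4) = 0.070.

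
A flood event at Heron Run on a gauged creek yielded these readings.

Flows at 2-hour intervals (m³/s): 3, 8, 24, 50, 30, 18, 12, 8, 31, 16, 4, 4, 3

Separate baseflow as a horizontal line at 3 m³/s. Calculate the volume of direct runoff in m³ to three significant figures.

V ≈ 1.24 × 10^6 m³

Direct-runoff ordinates (Q − Q_b): 0.0, 5.0, 21.0, 47.0, 27.0, 15.0, 9.0, 5.0, 28.0, 13.0, 1.0, 1.0, 0.0 m³/s.
ΣQ_DR = 172.0 m³/s.
With Δt = 2 h = 7200 s, V = ΣQ_DR · Δt = 172.0 × 7200 = 1.24 × 10^6 m³.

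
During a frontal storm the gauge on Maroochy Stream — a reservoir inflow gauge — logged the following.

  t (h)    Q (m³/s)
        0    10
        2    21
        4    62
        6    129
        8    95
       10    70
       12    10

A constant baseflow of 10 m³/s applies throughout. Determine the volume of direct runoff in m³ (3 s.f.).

Direct-runoff ordinates (Q − Q_b): 0.0, 11.0, 52.0, 119.0, 85.0, 60.0, 0.0 m³/s.
ΣQ_DR = 327.0 m³/s.
With Δt = 2 h = 7200 s, V = ΣQ_DR · Δt = 327.0 × 7200 = 2.35 × 10^6 m³.

V ≈ 2.35 × 10^6 m³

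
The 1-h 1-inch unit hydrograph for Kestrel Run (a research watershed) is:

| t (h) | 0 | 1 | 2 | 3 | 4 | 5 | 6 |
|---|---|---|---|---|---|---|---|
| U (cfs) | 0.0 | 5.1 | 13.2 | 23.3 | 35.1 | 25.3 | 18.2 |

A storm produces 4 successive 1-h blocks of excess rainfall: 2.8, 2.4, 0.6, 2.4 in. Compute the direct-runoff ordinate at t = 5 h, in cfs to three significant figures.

By discrete convolution, Q_j = Σ (P_i / 1 in) · U_{j−i}.
At t = 5 h (j=5): Q = (2.8/1)·25.3 + (2.4/1)·35.1 + (0.6/1)·23.3 + (2.4/1)·13.2 = 201 cfs.

Q ≈ 201 cfs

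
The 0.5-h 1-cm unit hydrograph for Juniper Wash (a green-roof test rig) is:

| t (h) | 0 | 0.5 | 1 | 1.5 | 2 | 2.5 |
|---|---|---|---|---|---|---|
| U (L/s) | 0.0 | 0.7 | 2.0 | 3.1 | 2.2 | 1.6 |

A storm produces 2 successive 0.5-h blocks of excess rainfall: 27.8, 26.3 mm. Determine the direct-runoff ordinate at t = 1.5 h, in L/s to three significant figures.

By discrete convolution, Q_j = Σ (P_i / 10 mm) · U_{j−i}.
At t = 1.5 h (j=3): Q = (27.8/10)·3.1 + (26.3/10)·2.0 = 13.9 L/s.

Q ≈ 13.9 L/s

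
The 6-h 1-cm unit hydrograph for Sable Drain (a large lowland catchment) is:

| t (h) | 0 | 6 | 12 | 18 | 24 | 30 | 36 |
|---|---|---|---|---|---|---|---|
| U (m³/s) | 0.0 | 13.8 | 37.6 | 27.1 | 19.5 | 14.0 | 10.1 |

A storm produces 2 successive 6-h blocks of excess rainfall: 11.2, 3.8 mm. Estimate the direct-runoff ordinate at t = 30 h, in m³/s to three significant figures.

By discrete convolution, Q_j = Σ (P_i / 10 mm) · U_{j−i}.
At t = 30 h (j=5): Q = (11.2/10)·14.0 + (3.8/10)·19.5 = 23.1 m³/s.

Q ≈ 23.1 m³/s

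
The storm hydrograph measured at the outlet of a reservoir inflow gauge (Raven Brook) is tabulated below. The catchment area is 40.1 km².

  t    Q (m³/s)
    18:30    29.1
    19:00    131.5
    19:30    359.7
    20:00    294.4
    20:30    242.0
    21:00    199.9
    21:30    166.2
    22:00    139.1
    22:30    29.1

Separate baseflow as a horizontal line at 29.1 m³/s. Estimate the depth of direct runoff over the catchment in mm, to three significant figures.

d ≈ 59.7 mm

Direct runoff: 0.0, 102.4, 330.6, 265.3, 212.9, 170.8, 137.1, 110.0, 0.0 m³/s; ΣQ_DR = 1329 m³/s.
V = ΣQ_DR · Δt = 1329 × 1800 s = 2.392 × 10^6 m³.
Over A = 40.1 km², depth = V / A = 59.7 mm.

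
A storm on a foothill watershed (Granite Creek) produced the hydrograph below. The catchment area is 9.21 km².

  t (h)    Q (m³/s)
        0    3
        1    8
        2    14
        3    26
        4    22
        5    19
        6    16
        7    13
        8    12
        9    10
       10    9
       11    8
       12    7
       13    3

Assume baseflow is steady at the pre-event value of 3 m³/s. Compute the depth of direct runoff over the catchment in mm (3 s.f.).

d ≈ 50.0 mm

Direct runoff: 0.0, 5.0, 11.0, 23.0, 19.0, 16.0, 13.0, 10.0, 9.0, 7.0, 6.0, 5.0, 4.0, 0.0 m³/s; ΣQ_DR = 128.0 m³/s.
V = ΣQ_DR · Δt = 128.0 × 3600 s = 4.608 × 10^5 m³.
Over A = 9.21 km², depth = V / A = 50.0 mm.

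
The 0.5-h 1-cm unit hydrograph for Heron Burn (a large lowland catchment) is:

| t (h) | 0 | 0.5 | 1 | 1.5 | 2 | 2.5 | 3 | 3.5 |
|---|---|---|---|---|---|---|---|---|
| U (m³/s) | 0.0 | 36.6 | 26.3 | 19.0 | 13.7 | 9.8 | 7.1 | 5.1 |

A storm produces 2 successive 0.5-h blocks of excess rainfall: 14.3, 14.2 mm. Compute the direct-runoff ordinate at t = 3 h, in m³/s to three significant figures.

By discrete convolution, Q_j = Σ (P_i / 10 mm) · U_{j−i}.
At t = 3 h (j=6): Q = (14.3/10)·7.1 + (14.2/10)·9.8 = 24.1 m³/s.

Q ≈ 24.1 m³/s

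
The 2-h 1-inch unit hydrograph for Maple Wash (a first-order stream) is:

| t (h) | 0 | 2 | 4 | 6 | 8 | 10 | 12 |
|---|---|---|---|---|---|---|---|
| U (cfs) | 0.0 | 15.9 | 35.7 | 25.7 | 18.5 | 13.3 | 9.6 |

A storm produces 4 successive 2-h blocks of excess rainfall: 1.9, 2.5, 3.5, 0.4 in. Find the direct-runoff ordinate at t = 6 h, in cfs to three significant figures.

Q ≈ 194 cfs

By discrete convolution, Q_j = Σ (P_i / 1 in) · U_{j−i}.
At t = 6 h (j=3): Q = (1.9/1)·25.7 + (2.5/1)·35.7 + (3.5/1)·15.9 + (0.4/1)·0.0 = 194 cfs.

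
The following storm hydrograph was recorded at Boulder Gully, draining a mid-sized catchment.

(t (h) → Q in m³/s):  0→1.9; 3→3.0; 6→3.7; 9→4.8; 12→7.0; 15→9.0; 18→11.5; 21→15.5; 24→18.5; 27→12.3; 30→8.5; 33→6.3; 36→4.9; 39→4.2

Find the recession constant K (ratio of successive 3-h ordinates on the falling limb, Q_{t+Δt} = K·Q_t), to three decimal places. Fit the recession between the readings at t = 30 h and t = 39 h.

K ≈ 0.791

Using the recession-limb readings at t = 30 h and t = 39 h: Q falls from 8.5 to 4.2 m³/s over 3 intervals.
K = (Q₂/Q₁)^(1/3) = (4.2/8.5)^(1/3) = 0.791.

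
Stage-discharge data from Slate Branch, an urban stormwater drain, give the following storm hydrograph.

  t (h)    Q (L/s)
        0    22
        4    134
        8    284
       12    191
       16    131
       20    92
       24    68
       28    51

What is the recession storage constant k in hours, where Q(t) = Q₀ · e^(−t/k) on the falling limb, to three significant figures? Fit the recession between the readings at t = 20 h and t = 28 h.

On the falling limb, Q drops from 92 to 51 L/s between t = 20 h and t = 28 h (Δt = 8 h).
k = −Δt / ln(Q₂/Q₁) = −8 / ln(51/92) = 13.6 h.

k ≈ 13.6 h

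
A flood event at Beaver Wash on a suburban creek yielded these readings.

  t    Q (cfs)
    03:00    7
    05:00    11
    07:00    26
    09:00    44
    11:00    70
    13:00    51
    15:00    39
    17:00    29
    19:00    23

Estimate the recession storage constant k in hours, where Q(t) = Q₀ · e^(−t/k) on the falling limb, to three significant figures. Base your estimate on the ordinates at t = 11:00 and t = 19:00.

k ≈ 7.19 h

On the falling limb, Q drops from 70 to 23 cfs between t = 11:00 and t = 19:00 (Δt = 8 h).
k = −Δt / ln(Q₂/Q₁) = −8 / ln(23/70) = 7.19 h.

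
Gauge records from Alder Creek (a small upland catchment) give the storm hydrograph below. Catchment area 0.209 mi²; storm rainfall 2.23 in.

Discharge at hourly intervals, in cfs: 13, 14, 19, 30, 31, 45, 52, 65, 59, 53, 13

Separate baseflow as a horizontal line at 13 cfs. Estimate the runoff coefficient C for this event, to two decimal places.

ΣQ_DR = 251.0 cfs; V = ΣQ_DR·Δt = 9.036 × 10^5 ft³.
Runoff depth d = V / A = 1.861 in.
C = d / P = 1.861 / 2.23 = 0.83.

C ≈ 0.83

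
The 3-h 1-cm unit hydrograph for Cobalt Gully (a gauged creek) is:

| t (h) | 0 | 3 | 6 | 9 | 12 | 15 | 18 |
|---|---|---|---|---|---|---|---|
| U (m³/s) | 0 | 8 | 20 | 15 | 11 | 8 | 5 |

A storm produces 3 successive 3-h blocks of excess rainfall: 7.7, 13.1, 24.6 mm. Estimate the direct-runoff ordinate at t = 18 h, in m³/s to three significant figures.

Q ≈ 41.4 m³/s

By discrete convolution, Q_j = Σ (P_i / 10 mm) · U_{j−i}.
At t = 18 h (j=6): Q = (7.7/10)·5 + (13.1/10)·8 + (24.6/10)·11 = 41.4 m³/s.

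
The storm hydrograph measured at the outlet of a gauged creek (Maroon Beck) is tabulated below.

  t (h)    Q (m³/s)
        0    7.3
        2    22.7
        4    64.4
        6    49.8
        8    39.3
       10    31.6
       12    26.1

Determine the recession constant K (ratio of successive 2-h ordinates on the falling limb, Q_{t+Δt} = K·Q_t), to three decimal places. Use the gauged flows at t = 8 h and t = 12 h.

K ≈ 0.815

Using the recession-limb readings at t = 8 h and t = 12 h: Q falls from 39.3 to 26.1 m³/s over 2 intervals.
K = (Q₂/Q₁)^(1/2) = (26.1/39.3)^(1/2) = 0.815.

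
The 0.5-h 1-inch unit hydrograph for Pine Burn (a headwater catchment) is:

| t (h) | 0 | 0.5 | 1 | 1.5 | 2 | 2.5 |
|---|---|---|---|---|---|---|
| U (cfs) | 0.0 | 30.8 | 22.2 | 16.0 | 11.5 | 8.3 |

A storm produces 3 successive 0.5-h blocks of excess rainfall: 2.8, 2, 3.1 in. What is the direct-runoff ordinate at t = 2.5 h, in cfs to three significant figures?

Q ≈ 95.8 cfs

By discrete convolution, Q_j = Σ (P_i / 1 in) · U_{j−i}.
At t = 2.5 h (j=5): Q = (2.8/1)·8.3 + (2/1)·11.5 + (3.1/1)·16.0 = 95.8 cfs.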